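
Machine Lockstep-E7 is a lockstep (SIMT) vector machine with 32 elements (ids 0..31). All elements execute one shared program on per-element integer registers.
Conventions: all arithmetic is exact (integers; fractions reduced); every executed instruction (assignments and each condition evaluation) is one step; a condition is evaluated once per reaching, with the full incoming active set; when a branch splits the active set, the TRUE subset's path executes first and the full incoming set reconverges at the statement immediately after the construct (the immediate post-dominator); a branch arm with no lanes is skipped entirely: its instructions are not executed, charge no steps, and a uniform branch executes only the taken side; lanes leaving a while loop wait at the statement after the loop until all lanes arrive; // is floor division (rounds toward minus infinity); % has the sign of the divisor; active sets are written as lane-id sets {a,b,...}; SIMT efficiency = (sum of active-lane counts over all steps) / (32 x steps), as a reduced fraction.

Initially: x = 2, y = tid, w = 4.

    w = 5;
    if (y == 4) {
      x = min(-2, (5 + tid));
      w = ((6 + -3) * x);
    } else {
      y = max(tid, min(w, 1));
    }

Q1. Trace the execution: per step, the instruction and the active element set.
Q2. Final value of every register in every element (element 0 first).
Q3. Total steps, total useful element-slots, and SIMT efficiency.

step 0: w <- 5                       {0,1,2,3,4,5,6,7,8,9,10,11,12,13,14,15,16,17,18,19,20,21,22,23,24,25,26,27,28,29,30,31}
step 1: eval (y == 4)                {0,1,2,3,4,5,6,7,8,9,10,11,12,13,14,15,16,17,18,19,20,21,22,23,24,25,26,27,28,29,30,31}
step 2: x <- min(-2, (5 + tid))      {4}
step 3: w <- ((6 + -3) * x)          {4}
step 4: y <- max(tid, min(w, 1))     {0,1,2,3,5,6,7,8,9,10,11,12,13,14,15,16,17,18,19,20,21,22,23,24,25,26,27,28,29,30,31}

Answer: 5 steps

x: 2,2,2,2,-2,2,2,2,2,2,2,2,2,2,2,2,2,2,2,2,2,2,2,2,2,2,2,2,2,2,2,2
y: 1,1,2,3,4,5,6,7,8,9,10,11,12,13,14,15,16,17,18,19,20,21,22,23,24,25,26,27,28,29,30,31
w: 5,5,5,5,-6,5,5,5,5,5,5,5,5,5,5,5,5,5,5,5,5,5,5,5,5,5,5,5,5,5,5,5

steps = 5; useful = 97; efficiency = 97/160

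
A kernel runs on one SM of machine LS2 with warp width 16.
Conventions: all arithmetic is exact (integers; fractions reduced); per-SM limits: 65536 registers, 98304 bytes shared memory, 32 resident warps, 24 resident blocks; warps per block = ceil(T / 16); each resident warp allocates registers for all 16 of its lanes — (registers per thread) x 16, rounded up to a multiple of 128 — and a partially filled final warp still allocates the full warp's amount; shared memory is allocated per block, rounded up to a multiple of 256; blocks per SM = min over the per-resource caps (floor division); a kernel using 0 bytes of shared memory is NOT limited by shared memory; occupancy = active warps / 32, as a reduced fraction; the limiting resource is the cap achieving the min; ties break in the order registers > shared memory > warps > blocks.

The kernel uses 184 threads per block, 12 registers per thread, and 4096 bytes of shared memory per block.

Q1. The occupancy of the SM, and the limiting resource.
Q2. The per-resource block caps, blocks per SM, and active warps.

Answer: occupancy 3/4, limited by warps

registers: 21 blocks
shared memory: 24 blocks
warps: 2 blocks
blocks: 24 blocks

Answer: 2 blocks, 24 active warps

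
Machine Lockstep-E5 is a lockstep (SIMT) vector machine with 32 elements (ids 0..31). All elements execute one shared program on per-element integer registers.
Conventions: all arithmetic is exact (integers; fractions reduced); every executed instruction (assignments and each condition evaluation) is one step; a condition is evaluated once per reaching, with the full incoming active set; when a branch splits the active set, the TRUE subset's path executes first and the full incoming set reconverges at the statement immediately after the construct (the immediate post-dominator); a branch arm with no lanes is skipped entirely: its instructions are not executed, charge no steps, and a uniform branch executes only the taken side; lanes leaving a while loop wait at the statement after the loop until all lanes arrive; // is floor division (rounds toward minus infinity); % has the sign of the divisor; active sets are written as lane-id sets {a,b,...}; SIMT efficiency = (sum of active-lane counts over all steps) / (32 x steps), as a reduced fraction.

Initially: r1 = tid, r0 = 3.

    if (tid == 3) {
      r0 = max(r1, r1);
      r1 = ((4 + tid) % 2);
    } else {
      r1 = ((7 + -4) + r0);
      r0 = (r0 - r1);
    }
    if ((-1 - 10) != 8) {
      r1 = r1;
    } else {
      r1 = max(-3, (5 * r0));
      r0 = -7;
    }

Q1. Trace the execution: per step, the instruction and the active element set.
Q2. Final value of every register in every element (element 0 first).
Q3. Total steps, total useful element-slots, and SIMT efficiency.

step 0: eval (tid == 3)              {0,1,2,3,4,5,6,7,8,9,10,11,12,13,14,15,16,17,18,19,20,21,22,23,24,25,26,27,28,29,30,31}
step 1: r0 <- max(r1, r1)            {3}
step 2: r1 <- ((4 + tid) % 2)        {3}
step 3: r1 <- ((7 + -4) + r0)        {0,1,2,4,5,6,7,8,9,10,11,12,13,14,15,16,17,18,19,20,21,22,23,24,25,26,27,28,29,30,31}
step 4: r0 <- (r0 - r1)              {0,1,2,4,5,6,7,8,9,10,11,12,13,14,15,16,17,18,19,20,21,22,23,24,25,26,27,28,29,30,31}
step 5: eval ((-1 - 10) != 8)        {0,1,2,3,4,5,6,7,8,9,10,11,12,13,14,15,16,17,18,19,20,21,22,23,24,25,26,27,28,29,30,31}
step 6: r1 <- r1                     {0,1,2,3,4,5,6,7,8,9,10,11,12,13,14,15,16,17,18,19,20,21,22,23,24,25,26,27,28,29,30,31}

Answer: 7 steps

r1: 6,6,6,1,6,6,6,6,6,6,6,6,6,6,6,6,6,6,6,6,6,6,6,6,6,6,6,6,6,6,6,6
r0: -3,-3,-3,3,-3,-3,-3,-3,-3,-3,-3,-3,-3,-3,-3,-3,-3,-3,-3,-3,-3,-3,-3,-3,-3,-3,-3,-3,-3,-3,-3,-3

steps = 7; useful = 160; efficiency = 160/224 = 5/7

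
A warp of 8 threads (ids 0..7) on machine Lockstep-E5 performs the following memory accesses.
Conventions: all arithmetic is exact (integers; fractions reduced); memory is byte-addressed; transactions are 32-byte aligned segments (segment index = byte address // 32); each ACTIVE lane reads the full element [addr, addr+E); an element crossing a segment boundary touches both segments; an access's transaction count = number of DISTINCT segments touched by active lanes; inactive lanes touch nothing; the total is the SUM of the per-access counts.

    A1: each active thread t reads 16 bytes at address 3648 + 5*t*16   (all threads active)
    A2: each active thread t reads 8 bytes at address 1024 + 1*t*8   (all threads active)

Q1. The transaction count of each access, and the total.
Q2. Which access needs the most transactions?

A1: 8 transactions
A2: 2 transactions

Answer: 8,2; total 10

Answer: A1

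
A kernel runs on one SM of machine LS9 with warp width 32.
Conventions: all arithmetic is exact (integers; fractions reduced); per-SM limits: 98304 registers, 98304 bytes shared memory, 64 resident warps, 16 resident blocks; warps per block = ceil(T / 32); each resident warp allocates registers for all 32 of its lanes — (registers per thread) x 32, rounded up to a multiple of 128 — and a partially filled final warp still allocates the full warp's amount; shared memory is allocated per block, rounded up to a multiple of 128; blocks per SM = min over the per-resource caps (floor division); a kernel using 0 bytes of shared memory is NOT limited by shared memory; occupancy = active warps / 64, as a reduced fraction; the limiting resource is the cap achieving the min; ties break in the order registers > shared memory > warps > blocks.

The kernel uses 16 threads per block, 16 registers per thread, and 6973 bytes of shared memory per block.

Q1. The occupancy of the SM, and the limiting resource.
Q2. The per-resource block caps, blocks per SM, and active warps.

Answer: occupancy 13/64, limited by shared memory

registers: 192 blocks
shared memory: 13 blocks
warps: 64 blocks
blocks: 16 blocks

Answer: 13 blocks, 13 active warps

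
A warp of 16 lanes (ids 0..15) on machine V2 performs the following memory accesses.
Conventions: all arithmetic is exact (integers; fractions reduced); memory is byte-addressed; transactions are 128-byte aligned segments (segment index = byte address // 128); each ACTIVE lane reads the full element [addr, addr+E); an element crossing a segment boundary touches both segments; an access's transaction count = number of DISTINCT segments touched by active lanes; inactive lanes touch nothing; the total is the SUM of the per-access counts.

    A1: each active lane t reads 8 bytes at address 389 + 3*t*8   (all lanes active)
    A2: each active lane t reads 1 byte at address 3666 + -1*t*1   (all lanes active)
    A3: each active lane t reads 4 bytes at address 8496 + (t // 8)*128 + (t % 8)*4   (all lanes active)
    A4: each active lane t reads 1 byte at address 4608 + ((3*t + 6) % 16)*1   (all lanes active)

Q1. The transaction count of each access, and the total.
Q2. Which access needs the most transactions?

A1: 3 transactions
A2: 1 transaction
A3: 2 transactions
A4: 1 transaction

Answer: 3,1,2,1; total 7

Answer: A1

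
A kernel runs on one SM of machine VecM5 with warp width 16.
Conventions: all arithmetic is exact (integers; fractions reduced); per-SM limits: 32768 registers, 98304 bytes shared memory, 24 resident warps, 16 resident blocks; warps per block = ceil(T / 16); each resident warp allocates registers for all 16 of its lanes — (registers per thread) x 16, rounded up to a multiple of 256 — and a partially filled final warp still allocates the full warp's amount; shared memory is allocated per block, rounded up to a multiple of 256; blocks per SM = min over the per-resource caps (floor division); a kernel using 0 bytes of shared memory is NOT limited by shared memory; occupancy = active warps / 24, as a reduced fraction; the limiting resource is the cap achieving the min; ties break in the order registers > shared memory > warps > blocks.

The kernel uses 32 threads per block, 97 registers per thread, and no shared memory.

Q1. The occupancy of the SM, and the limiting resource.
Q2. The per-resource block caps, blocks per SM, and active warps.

Answer: occupancy 3/4, limited by registers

registers: 9 blocks
shared memory: no limit (kernel uses none)
warps: 12 blocks
blocks: 16 blocks

Answer: 9 blocks, 18 active warps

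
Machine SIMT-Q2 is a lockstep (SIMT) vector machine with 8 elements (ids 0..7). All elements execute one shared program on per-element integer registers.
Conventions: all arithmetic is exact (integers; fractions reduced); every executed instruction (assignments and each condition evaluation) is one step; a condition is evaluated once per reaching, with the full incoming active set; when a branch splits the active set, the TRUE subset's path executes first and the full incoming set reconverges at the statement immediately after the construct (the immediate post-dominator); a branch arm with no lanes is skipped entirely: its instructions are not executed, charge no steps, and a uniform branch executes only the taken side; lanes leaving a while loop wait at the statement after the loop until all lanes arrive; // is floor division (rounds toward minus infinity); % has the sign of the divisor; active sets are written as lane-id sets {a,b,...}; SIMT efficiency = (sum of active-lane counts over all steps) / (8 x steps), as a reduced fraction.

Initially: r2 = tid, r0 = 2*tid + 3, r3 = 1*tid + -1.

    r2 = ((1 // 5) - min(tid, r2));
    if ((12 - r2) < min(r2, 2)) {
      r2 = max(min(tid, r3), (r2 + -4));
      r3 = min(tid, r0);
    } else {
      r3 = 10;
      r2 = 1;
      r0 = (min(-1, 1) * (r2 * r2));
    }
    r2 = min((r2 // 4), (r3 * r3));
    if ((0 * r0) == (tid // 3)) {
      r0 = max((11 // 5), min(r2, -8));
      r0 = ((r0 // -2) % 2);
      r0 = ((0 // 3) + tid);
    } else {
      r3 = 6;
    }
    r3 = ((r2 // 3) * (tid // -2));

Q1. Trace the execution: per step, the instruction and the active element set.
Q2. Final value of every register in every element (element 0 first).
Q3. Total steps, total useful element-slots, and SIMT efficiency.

step 0: r2 <- ((1 // 5) - min(tid, r2)) {0,1,2,3,4,5,6,7}
step 1: eval ((12 - r2) < min(r2, 2)) {0,1,2,3,4,5,6,7}
step 2: r3 <- 10                     {0,1,2,3,4,5,6,7}
step 3: r2 <- 1                      {0,1,2,3,4,5,6,7}
step 4: r0 <- (min(-1, 1) * (r2 * r2)) {0,1,2,3,4,5,6,7}
step 5: r2 <- min((r2 // 4), (r3 * r3)) {0,1,2,3,4,5,6,7}
step 6: eval ((0 * r0) == (tid // 3)) {0,1,2,3,4,5,6,7}
step 7: r0 <- max((11 // 5), min(r2, -8)) {0,1,2}
step 8: r0 <- ((r0 // -2) % 2)       {0,1,2}
step 9: r0 <- ((0 // 3) + tid)       {0,1,2}
step 10: r3 <- 6                      {3,4,5,6,7}
step 11: r3 <- ((r2 // 3) * (tid // -2)) {0,1,2,3,4,5,6,7}

Answer: 12 steps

r2: 0,0,0,0,0,0,0,0
r0: 0,1,2,-1,-1,-1,-1,-1
r3: 0,0,0,0,0,0,0,0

steps = 12; useful = 78; efficiency = 78/96 = 13/16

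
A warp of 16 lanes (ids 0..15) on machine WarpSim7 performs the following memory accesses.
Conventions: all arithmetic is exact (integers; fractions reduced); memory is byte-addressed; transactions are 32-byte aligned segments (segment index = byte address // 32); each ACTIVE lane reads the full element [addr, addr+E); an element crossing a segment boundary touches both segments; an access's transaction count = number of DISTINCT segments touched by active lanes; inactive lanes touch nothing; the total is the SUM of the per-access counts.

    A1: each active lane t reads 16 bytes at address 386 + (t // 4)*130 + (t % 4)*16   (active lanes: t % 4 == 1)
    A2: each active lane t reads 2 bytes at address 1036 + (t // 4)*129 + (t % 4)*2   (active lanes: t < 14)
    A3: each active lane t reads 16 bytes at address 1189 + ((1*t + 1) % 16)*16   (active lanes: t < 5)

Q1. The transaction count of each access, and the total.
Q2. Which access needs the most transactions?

A1: 8 transactions
A2: 4 transactions
A3: 4 transactions

Answer: 8,4,4; total 16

Answer: A1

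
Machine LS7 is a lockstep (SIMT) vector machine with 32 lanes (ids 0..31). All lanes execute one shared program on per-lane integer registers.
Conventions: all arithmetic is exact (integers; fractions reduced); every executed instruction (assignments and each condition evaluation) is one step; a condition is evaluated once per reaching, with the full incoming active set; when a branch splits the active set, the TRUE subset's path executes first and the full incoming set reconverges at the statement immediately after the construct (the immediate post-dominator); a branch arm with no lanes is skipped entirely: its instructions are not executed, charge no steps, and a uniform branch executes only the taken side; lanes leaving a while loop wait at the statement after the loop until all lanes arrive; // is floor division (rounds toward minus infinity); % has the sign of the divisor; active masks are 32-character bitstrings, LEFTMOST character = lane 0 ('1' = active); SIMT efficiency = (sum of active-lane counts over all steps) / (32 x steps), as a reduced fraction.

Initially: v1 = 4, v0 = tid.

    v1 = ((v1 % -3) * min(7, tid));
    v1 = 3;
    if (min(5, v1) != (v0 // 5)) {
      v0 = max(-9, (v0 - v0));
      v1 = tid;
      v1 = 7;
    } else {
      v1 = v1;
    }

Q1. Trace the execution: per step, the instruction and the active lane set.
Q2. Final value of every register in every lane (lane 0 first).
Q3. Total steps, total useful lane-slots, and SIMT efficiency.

step 0: v1 <- ((v1 % -3) * min(7, tid)) 11111111111111111111111111111111
step 1: v1 <- 3                      11111111111111111111111111111111
step 2: eval (min(5, v1) != (v0 // 5)) 11111111111111111111111111111111
step 3: v0 <- max(-9, (v0 - v0))     11111111111111100000111111111111
step 4: v1 <- tid                    11111111111111100000111111111111
step 5: v1 <- 7                      11111111111111100000111111111111
step 6: v1 <- v1                     00000000000000011111000000000000

Answer: 7 steps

v1: 7,7,7,7,7,7,7,7,7,7,7,7,7,7,7,3,3,3,3,3,7,7,7,7,7,7,7,7,7,7,7,7
v0: 0,0,0,0,0,0,0,0,0,0,0,0,0,0,0,15,16,17,18,19,0,0,0,0,0,0,0,0,0,0,0,0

steps = 7; useful = 182; efficiency = 182/224 = 13/16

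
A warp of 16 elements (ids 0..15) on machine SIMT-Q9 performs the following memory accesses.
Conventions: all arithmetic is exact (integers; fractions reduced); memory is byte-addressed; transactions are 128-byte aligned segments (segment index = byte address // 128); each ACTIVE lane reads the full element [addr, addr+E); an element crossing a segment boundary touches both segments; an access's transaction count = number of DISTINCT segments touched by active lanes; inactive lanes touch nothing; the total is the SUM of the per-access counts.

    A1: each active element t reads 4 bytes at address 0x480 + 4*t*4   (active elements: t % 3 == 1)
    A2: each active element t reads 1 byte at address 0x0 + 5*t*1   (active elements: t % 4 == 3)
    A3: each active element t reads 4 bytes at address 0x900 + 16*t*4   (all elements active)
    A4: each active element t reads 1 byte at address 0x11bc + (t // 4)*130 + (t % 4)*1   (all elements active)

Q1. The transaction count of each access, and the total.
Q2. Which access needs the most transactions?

A1: 2 transactions
A2: 1 transaction
A3: 8 transactions
A4: 4 transactions

Answer: 2,1,8,4; total 15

Answer: A3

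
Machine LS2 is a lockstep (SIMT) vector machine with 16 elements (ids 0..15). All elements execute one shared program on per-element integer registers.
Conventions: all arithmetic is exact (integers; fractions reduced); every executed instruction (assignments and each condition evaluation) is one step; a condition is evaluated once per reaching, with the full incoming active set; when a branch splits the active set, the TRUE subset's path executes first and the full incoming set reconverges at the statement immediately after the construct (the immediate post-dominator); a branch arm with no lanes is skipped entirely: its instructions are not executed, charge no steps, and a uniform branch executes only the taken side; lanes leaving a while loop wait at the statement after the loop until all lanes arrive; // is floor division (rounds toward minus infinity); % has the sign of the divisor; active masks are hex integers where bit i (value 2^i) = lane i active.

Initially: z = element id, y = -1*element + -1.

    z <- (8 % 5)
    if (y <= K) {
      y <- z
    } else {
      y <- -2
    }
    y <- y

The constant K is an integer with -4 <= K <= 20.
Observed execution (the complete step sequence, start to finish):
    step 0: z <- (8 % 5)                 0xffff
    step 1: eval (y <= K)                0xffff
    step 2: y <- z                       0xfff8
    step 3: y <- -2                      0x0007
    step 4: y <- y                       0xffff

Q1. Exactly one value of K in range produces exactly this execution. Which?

Answer: K = -4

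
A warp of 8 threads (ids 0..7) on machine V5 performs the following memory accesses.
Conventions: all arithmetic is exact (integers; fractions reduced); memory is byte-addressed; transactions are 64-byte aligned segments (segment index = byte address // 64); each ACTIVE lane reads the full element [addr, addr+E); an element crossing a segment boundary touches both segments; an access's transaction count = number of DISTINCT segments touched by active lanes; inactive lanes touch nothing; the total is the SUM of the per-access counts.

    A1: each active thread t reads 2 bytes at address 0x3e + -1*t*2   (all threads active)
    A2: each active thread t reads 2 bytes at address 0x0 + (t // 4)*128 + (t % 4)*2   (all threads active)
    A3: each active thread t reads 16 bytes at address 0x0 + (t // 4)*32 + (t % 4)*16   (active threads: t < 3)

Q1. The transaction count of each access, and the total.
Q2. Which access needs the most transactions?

A1: 1 transaction
A2: 2 transactions
A3: 1 transaction

Answer: 1,2,1; total 4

Answer: A2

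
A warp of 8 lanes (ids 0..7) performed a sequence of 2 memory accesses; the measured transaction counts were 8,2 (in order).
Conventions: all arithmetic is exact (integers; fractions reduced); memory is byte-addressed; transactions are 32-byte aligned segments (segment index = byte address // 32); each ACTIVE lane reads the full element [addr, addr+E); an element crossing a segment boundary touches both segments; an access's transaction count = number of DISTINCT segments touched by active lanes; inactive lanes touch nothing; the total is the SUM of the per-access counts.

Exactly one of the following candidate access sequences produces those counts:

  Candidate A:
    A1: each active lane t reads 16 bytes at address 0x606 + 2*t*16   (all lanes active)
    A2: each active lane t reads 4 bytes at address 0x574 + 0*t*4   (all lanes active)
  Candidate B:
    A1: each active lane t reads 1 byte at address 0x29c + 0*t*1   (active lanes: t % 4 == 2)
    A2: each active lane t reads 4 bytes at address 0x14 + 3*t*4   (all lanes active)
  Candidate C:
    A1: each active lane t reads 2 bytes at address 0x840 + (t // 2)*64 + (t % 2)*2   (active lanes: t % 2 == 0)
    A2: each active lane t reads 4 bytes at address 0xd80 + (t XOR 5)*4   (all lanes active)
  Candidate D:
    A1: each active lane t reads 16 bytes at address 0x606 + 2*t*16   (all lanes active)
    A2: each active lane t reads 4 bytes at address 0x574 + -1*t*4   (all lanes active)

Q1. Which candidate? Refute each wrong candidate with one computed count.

A: A2 gives 1 transaction, not 2
B: A1 gives 1 transaction, not 8
C: A1 gives 4 transactions, not 8
D: all counts match (8,2)

Answer: D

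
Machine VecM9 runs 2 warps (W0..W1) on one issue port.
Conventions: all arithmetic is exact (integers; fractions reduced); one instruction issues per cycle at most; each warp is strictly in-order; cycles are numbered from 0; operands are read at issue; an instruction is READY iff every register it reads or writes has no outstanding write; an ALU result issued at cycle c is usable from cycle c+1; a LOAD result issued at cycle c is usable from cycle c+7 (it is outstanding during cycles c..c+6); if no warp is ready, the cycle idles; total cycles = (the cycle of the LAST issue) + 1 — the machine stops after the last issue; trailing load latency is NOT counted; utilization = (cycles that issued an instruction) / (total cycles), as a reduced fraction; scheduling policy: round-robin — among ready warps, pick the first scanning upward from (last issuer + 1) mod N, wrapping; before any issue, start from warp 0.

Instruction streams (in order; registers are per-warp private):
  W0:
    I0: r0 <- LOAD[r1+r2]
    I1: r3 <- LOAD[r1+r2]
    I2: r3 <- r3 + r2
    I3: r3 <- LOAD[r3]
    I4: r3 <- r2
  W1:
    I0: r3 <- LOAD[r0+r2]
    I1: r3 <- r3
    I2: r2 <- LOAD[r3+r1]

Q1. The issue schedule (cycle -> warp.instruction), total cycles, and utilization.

cycle 0: W0.I0
cycle 1: W1.I0
cycle 2: W0.I1
cycle 3: idle
cycle 4: idle
cycle 5: idle
cycle 6: idle
cycle 7: idle
cycle 8: W1.I1
cycle 9: W0.I2
cycle 10: W1.I2
cycle 11: W0.I3
cycle 12: idle
cycle 13: idle
cycle 14: idle
cycle 15: idle
cycle 16: idle
cycle 17: idle
cycle 18: W0.I4

Answer: 19 cycles, utilization 8/19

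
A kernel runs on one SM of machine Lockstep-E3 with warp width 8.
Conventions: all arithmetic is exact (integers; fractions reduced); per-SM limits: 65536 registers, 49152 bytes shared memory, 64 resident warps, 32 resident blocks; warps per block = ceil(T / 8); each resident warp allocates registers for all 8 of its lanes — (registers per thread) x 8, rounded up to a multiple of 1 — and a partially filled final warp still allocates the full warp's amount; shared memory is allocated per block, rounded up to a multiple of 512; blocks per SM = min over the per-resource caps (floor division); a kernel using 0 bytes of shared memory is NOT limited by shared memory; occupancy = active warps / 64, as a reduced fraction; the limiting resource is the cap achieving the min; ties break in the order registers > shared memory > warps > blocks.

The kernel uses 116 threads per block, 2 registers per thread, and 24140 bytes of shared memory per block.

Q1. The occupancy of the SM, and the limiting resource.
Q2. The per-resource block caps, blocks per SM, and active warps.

Answer: occupancy 15/32, limited by shared memory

registers: 273 blocks
shared memory: 2 blocks
warps: 4 blocks
blocks: 32 blocks

Answer: 2 blocks, 30 active warps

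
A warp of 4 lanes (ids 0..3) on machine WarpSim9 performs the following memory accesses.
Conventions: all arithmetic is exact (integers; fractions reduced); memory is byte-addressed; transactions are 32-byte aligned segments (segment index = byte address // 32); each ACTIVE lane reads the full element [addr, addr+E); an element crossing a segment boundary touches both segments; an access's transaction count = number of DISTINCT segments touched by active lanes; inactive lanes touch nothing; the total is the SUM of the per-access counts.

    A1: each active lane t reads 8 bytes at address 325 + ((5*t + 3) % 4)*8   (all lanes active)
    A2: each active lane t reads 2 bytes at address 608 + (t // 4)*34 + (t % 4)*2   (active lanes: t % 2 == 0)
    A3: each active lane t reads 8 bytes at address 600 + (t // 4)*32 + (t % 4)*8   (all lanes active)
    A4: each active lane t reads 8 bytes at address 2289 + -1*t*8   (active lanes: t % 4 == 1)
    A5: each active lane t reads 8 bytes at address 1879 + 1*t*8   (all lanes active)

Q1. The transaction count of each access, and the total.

A1: 2 transactions
A2: 1 transaction
A3: 2 transactions
A4: 1 transaction
A5: 2 transactions

Answer: 2,1,2,1,2; total 8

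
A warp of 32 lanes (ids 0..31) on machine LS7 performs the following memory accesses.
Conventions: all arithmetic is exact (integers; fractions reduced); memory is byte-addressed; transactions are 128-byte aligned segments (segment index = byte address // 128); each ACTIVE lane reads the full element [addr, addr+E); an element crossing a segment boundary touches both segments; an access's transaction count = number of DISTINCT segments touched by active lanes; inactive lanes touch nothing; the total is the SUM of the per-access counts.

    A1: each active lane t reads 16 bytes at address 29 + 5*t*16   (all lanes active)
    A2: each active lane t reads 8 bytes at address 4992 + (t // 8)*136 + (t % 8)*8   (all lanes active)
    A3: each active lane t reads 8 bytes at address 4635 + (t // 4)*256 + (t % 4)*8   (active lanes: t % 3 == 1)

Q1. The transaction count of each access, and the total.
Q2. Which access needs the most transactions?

A1: 20 transactions
A2: 4 transactions
A3: 8 transactions

Answer: 20,4,8; total 32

Answer: A1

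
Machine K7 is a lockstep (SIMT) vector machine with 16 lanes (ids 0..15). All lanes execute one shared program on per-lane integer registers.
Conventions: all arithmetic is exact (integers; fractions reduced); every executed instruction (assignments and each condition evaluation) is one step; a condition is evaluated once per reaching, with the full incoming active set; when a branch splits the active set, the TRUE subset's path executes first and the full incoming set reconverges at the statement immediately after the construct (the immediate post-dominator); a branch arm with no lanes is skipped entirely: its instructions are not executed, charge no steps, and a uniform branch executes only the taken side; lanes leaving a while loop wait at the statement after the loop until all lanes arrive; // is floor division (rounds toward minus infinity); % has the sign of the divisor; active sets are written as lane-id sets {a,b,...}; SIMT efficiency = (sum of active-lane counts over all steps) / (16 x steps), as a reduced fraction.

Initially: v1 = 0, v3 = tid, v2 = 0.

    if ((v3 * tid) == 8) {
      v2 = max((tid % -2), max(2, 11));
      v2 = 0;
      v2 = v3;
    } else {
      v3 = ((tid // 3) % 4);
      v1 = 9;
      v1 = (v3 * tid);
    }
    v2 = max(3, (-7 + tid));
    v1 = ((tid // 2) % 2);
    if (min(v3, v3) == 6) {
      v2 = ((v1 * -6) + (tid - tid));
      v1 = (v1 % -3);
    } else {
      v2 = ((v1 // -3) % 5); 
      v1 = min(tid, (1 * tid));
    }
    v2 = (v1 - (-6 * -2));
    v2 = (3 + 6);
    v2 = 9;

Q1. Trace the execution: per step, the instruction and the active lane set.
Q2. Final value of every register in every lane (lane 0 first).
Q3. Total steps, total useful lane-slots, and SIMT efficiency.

step 0: eval ((v3 * tid) == 8)       {0,1,2,3,4,5,6,7,8,9,10,11,12,13,14,15}
step 1: v3 <- ((tid // 3) % 4)       {0,1,2,3,4,5,6,7,8,9,10,11,12,13,14,15}
step 2: v1 <- 9                      {0,1,2,3,4,5,6,7,8,9,10,11,12,13,14,15}
step 3: v1 <- (v3 * tid)             {0,1,2,3,4,5,6,7,8,9,10,11,12,13,14,15}
step 4: v2 <- max(3, (-7 + tid))     {0,1,2,3,4,5,6,7,8,9,10,11,12,13,14,15}
step 5: v1 <- ((tid // 2) % 2)       {0,1,2,3,4,5,6,7,8,9,10,11,12,13,14,15}
step 6: eval (min(v3, v3) == 6)      {0,1,2,3,4,5,6,7,8,9,10,11,12,13,14,15}
step 7: v2 <- ((v1 // -3) % 5)       {0,1,2,3,4,5,6,7,8,9,10,11,12,13,14,15}
step 8: v1 <- min(tid, (1 * tid))    {0,1,2,3,4,5,6,7,8,9,10,11,12,13,14,15}
step 9: v2 <- (v1 - (-6 * -2))       {0,1,2,3,4,5,6,7,8,9,10,11,12,13,14,15}
step 10: v2 <- (3 + 6)                {0,1,2,3,4,5,6,7,8,9,10,11,12,13,14,15}
step 11: v2 <- 9                      {0,1,2,3,4,5,6,7,8,9,10,11,12,13,14,15}

Answer: 12 steps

v1: 0,1,2,3,4,5,6,7,8,9,10,11,12,13,14,15
v3: 0,0,0,1,1,1,2,2,2,3,3,3,0,0,0,1
v2: 9,9,9,9,9,9,9,9,9,9,9,9,9,9,9,9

steps = 12; useful = 192; efficiency = 192/192 = 1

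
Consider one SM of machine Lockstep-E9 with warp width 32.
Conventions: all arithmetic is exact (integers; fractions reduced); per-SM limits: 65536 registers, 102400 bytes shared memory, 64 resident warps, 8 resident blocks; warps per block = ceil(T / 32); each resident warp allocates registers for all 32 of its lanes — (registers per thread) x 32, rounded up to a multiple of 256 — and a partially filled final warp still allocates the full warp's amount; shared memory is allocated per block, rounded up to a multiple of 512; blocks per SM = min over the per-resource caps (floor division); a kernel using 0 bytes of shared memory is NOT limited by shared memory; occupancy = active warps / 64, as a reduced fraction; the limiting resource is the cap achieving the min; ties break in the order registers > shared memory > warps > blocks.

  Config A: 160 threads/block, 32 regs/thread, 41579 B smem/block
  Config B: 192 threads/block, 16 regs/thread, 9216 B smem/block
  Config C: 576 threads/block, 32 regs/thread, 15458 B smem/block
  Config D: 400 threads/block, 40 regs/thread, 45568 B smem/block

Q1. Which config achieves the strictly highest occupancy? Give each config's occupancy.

occupancies: A 5/32, B 3/4, C 27/32, D 13/32

Answer: C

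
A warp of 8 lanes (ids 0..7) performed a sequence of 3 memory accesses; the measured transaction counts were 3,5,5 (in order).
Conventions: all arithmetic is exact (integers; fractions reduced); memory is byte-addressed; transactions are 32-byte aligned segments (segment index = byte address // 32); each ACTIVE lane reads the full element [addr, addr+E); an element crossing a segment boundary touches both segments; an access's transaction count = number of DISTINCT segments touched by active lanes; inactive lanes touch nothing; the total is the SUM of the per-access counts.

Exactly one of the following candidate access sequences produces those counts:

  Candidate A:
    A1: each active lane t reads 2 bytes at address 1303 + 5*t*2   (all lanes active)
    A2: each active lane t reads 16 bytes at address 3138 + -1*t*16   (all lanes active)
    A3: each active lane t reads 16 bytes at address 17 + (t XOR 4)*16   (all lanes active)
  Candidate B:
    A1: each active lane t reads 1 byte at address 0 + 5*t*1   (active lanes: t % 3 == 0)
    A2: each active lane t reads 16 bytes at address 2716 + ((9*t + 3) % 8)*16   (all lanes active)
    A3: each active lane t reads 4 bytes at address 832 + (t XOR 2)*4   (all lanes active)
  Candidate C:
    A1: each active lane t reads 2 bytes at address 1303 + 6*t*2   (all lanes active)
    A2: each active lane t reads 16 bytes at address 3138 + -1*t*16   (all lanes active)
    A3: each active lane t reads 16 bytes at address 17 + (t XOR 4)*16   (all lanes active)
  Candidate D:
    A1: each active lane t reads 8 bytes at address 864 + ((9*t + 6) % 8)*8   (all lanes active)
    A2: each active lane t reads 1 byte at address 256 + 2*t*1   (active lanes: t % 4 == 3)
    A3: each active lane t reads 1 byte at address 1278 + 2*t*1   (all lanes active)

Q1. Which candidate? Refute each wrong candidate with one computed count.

B: A1 gives 1 transaction, not 3
C: A1 gives 4 transactions, not 3
D: A1 gives 2 transactions, not 3
A: all counts match (3,5,5)

Answer: A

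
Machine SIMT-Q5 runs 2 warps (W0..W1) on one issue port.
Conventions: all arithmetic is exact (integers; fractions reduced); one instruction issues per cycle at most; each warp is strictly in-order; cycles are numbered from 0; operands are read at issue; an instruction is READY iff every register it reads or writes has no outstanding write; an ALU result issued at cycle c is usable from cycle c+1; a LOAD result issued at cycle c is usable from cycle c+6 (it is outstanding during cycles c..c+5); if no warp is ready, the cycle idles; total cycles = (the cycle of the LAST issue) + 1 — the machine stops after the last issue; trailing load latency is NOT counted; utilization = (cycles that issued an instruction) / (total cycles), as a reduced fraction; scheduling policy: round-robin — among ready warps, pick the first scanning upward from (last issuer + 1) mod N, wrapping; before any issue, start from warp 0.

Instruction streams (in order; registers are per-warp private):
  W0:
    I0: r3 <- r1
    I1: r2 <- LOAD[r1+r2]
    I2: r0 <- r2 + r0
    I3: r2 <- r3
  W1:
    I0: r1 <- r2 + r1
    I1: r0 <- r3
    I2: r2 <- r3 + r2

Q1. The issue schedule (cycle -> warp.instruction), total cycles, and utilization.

cycle 0: W0.I0
cycle 1: W1.I0
cycle 2: W0.I1
cycle 3: W1.I1
cycle 4: W1.I2
cycle 5: idle
cycle 6: idle
cycle 7: idle
cycle 8: W0.I2
cycle 9: W0.I3

Answer: 10 cycles, utilization 7/10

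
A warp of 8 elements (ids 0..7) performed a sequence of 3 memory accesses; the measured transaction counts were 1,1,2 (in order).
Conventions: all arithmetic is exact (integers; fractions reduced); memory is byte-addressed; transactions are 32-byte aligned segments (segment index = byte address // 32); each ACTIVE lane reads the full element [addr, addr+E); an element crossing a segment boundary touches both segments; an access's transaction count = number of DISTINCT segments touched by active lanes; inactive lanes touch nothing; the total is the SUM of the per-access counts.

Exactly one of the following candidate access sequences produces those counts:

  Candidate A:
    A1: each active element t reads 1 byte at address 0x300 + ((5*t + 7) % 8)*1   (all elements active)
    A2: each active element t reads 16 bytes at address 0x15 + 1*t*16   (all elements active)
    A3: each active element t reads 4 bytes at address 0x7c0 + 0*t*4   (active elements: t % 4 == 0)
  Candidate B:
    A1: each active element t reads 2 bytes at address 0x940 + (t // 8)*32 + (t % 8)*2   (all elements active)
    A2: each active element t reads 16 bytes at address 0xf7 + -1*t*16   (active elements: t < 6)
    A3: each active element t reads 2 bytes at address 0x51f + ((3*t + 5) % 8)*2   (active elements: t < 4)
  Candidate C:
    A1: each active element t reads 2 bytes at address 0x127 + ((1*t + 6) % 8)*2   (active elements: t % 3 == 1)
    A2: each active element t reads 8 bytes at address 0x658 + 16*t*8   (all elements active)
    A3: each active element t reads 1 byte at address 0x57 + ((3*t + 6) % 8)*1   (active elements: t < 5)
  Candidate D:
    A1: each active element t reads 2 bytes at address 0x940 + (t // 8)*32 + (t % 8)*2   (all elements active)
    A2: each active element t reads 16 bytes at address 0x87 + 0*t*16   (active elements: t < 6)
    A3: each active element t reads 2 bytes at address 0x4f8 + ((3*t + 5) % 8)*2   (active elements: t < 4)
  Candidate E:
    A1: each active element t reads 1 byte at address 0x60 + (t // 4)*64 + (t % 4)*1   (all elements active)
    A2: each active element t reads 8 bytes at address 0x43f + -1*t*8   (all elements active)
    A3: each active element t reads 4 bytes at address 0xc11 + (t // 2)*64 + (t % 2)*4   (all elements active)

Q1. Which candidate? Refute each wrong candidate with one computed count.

A: A2 gives 5 transactions, not 1
B: A2 gives 4 transactions, not 1
C: A2 gives 8 transactions, not 1
E: A1 gives 2 transactions, not 1
D: all counts match (1,1,2)

Answer: D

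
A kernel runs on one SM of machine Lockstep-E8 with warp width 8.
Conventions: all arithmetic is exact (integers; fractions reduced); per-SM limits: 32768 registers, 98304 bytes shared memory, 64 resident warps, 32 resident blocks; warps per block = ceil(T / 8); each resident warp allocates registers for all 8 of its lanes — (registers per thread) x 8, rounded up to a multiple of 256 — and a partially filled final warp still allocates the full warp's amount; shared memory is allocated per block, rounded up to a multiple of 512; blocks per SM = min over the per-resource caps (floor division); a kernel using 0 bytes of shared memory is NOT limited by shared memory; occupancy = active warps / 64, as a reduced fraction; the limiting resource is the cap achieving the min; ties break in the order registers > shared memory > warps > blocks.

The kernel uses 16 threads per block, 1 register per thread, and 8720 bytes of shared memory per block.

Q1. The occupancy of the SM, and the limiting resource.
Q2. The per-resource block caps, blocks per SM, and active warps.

Answer: occupancy 5/16, limited by shared memory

registers: 64 blocks
shared memory: 10 blocks
warps: 32 blocks
blocks: 32 blocks

Answer: 10 blocks, 20 active warps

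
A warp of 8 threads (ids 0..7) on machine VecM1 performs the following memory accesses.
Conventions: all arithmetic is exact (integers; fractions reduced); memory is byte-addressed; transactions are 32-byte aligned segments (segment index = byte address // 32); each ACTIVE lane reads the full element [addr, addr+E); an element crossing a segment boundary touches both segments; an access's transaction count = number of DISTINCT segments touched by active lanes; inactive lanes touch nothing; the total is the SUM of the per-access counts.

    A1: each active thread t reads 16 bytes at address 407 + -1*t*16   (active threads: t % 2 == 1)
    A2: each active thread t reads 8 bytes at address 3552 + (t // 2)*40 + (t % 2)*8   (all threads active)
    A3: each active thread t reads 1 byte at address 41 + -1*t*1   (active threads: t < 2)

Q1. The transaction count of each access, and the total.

A1: 4 transactions
A2: 5 transactions
A3: 1 transaction

Answer: 4,5,1; total 10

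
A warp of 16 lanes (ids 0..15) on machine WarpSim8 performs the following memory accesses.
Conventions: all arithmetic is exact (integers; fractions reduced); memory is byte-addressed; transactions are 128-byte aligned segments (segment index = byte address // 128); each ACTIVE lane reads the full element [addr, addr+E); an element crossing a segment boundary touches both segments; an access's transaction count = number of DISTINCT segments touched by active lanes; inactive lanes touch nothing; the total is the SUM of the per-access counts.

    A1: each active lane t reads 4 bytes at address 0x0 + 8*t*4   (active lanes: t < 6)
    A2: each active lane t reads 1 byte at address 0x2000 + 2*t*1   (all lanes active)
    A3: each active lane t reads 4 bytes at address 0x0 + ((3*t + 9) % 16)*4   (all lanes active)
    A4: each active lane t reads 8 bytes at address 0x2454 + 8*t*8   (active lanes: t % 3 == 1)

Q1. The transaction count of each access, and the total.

A1: 2 transactions
A2: 1 transaction
A3: 1 transaction
A4: 5 transactions

Answer: 2,1,1,5; total 9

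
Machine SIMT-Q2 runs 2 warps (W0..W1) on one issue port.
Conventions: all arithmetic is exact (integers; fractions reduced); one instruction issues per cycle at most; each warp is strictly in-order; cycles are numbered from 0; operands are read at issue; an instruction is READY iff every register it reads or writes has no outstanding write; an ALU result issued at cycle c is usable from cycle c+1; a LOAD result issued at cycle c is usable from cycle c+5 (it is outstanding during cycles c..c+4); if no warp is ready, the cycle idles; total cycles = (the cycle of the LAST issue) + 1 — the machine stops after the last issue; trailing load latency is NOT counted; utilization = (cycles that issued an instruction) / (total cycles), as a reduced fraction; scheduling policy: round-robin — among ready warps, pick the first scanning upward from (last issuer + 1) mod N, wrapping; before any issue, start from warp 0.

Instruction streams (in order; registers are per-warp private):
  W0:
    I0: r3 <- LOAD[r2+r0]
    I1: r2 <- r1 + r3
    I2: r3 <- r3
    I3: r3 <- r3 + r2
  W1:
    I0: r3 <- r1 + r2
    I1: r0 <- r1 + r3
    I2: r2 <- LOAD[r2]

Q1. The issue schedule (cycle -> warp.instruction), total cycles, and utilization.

cycle 0: W0.I0
cycle 1: W1.I0
cycle 2: W1.I1
cycle 3: W1.I2
cycle 4: idle
cycle 5: W0.I1
cycle 6: W0.I2
cycle 7: W0.I3

Answer: 8 cycles, utilization 7/8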